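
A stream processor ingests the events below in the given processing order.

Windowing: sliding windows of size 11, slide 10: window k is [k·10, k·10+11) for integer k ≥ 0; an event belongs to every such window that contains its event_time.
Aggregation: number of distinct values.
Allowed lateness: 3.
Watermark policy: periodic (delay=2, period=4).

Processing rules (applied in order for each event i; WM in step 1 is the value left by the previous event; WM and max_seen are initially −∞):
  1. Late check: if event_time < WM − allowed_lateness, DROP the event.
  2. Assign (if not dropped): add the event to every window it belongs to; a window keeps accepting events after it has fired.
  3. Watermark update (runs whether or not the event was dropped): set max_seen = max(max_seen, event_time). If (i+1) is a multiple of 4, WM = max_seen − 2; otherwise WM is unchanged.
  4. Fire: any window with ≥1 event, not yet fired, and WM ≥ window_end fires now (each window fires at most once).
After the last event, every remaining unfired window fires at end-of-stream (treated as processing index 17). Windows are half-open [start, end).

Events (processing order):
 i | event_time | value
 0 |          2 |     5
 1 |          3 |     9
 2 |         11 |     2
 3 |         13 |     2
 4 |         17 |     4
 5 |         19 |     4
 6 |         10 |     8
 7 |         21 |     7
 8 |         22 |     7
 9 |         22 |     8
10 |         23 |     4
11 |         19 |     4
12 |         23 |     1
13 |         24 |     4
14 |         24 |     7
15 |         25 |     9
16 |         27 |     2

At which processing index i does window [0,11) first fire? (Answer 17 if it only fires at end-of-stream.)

3

i=0 t=2 v=5: → [0,11); WM=−∞
i=1 t=3 v=9: → [0,11); WM=−∞
i=2 t=11 v=2: → [10,21); WM=−∞
i=3 t=13 v=2: → [10,21); WM=11; [0,11) fires=2
i=4 t=17 v=4: → [10,21); WM=11
i=5 t=19 v=4: → [10,21); WM=11
i=6 t=10 v=8: → [10,21),[0,11); WM=11
i=7 t=21 v=7: → [20,31); WM=19
i=8 t=22 v=7: → [20,31); WM=19
i=9 t=22 v=8: → [20,31); WM=19
i=10 t=23 v=4: → [20,31); WM=19
i=11 t=19 v=4: → [10,21); WM=21; [10,21) fires=3
i=12 t=23 v=1: → [20,31); WM=21
i=13 t=24 v=4: → [20,31); WM=21
i=14 t=24 v=7: → [20,31); WM=21
i=15 t=25 v=9: → [20,31); WM=23
i=16 t=27 v=2: → [20,31); WM=23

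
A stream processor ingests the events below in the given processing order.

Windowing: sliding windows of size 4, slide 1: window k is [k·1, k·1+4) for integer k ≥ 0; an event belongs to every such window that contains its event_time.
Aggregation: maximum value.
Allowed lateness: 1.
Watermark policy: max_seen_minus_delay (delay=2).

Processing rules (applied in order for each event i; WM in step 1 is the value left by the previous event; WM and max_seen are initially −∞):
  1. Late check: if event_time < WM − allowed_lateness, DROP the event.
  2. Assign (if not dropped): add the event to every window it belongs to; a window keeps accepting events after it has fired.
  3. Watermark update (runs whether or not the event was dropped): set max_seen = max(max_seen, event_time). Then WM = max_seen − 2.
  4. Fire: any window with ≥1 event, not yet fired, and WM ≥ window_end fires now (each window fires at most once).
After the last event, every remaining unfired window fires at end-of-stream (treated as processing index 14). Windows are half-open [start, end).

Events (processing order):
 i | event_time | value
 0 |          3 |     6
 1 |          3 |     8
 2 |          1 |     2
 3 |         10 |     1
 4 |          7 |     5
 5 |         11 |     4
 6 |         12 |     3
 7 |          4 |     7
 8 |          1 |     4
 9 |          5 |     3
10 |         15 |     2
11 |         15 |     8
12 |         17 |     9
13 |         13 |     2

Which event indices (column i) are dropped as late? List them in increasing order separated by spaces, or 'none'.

7 8 9 13

i=0 t=3 v=6: → [3,7),[2,6),[1,5),[0,4); WM=1
i=1 t=3 v=8: → [3,7),[2,6),[1,5),[0,4); WM=1
i=2 t=1 v=2: → [1,5),[0,4); WM=1
i=3 t=10 v=1: → [10,14),[9,13),[8,12),[7,11); WM=8; [0,4) fires=8 [1,5) fires=8 [2,6) fires=8 [3,7) fires=8
i=4 t=7 v=5: → [7,11),[6,10),[5,9),[4,8); WM=8; [4,8) fires=5
i=5 t=11 v=4: → [11,15),[10,14),[9,13),[8,12); WM=9; [5,9) fires=5
i=6 t=12 v=3: → [12,16),[11,15),[10,14),[9,13); WM=10; [6,10) fires=5
i=7 t=4 v=7: DROP (t<10-1); WM=10
i=8 t=1 v=4: DROP (t<10-1); WM=10
i=9 t=5 v=3: DROP (t<10-1); WM=10
i=10 t=15 v=2: → [15,19),[14,18),[13,17),[12,16); WM=13; [7,11) fires=5 [8,12) fires=4 [9,13) fires=4
i=11 t=15 v=8: → [15,19),[14,18),[13,17),[12,16); WM=13
i=12 t=17 v=9: → [17,21),[16,20),[15,19),[14,18); WM=15; [10,14) fires=4 [11,15) fires=4
i=13 t=13 v=2: DROP (t<15-1); WM=15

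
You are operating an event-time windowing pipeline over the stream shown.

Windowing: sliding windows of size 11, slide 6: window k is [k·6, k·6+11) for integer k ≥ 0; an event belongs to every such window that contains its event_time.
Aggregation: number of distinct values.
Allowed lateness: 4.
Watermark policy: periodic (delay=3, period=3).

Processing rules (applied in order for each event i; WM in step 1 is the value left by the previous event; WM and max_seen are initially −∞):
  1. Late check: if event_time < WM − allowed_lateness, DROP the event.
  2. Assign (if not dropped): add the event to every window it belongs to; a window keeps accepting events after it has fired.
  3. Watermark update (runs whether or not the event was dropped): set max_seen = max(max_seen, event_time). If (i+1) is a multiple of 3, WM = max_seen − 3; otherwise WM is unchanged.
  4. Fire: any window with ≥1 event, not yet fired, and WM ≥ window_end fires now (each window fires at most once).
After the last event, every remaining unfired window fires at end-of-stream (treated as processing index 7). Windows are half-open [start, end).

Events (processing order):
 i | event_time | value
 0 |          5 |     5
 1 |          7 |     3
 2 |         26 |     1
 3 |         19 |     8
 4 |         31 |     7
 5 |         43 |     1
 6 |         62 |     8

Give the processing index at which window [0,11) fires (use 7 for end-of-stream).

i=0 t=5 v=5: → [0,11); WM=−∞
i=1 t=7 v=3: → [6,17),[0,11); WM=−∞
i=2 t=26 v=1: → [24,35),[18,29); WM=23; [0,11) fires=2 [6,17) fires=1
i=3 t=19 v=8: → [18,29),[12,23); WM=23; [12,23) fires=1
i=4 t=31 v=7: → [30,41),[24,35); WM=23
i=5 t=43 v=1: → [42,53),[36,47); WM=40; [18,29) fires=2 [24,35) fires=2
i=6 t=62 v=8: → [60,71),[54,65); WM=40

2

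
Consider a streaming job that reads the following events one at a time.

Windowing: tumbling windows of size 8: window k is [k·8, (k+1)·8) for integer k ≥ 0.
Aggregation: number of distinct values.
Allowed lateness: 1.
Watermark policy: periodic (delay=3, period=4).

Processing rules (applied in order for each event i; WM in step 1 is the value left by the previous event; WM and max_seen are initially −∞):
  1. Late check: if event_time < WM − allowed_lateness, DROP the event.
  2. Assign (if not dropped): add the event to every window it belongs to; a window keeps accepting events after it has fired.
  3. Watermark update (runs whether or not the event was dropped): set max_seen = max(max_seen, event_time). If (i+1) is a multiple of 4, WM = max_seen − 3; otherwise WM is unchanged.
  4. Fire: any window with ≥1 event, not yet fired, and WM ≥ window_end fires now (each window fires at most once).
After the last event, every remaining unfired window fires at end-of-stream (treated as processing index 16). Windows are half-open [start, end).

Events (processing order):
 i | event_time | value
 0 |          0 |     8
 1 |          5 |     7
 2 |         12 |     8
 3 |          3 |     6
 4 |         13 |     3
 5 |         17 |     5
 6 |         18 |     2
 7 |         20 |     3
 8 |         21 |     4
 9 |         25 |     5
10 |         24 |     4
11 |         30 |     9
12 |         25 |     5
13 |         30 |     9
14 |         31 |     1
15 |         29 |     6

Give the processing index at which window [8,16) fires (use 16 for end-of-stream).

7

i=0 t=0 v=8: → [0,8); WM=−∞
i=1 t=5 v=7: → [0,8); WM=−∞
i=2 t=12 v=8: → [8,16); WM=−∞
i=3 t=3 v=6: → [0,8); WM=9; [0,8) fires=3
i=4 t=13 v=3: → [8,16); WM=9
i=5 t=17 v=5: → [16,24); WM=9
i=6 t=18 v=2: → [16,24); WM=9
i=7 t=20 v=3: → [16,24); WM=17; [8,16) fires=2
i=8 t=21 v=4: → [16,24); WM=17
i=9 t=25 v=5: → [24,32); WM=17
i=10 t=24 v=4: → [24,32); WM=17
i=11 t=30 v=9: → [24,32); WM=27; [16,24) fires=4
i=12 t=25 v=5: DROP (t<27-1); WM=27
i=13 t=30 v=9: → [24,32); WM=27
i=14 t=31 v=1: → [24,32); WM=27
i=15 t=29 v=6: → [24,32); WM=28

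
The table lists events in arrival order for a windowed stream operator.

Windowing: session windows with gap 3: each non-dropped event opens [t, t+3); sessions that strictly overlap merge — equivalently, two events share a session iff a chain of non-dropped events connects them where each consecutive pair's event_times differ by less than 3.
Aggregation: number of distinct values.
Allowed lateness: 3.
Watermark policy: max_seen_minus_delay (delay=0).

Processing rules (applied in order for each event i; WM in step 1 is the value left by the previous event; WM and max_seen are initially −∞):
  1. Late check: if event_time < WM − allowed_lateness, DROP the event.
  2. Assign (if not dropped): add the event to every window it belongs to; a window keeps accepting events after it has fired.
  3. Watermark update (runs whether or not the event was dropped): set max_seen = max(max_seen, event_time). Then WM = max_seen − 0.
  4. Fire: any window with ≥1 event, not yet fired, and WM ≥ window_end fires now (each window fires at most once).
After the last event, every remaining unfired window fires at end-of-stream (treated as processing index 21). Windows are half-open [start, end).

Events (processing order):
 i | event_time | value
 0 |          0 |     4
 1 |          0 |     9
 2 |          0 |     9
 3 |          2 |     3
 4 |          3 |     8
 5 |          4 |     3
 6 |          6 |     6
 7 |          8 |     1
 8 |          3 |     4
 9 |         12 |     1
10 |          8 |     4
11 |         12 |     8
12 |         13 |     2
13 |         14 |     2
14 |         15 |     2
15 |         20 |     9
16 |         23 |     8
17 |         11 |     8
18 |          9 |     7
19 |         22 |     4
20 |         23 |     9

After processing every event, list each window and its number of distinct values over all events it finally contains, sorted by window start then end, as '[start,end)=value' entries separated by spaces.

[0,11)=6 [12,18)=3 [20,26)=3

i=0 t=0 v=4: → [0,3); WM=0
i=1 t=0 v=9: → [0,3); WM=0
i=2 t=0 v=9: → [0,3); WM=0
i=3 t=2 v=3: → [0,5); WM=2
i=4 t=3 v=8: → [0,6); WM=3
i=5 t=4 v=3: → [0,7); WM=4
i=6 t=6 v=6: → [0,9); WM=6
i=7 t=8 v=1: → [0,11); WM=8
i=8 t=3 v=4: DROP (t<8-3); WM=8
i=9 t=12 v=1: → [12,15); WM=12
i=10 t=8 v=4: DROP (t<12-3); WM=12
i=11 t=12 v=8: → [12,15); WM=12
i=12 t=13 v=2: → [12,16); WM=13
i=13 t=14 v=2: → [12,17); WM=14
i=14 t=15 v=2: → [12,18); WM=15
i=15 t=20 v=9: → [20,23); WM=20
i=16 t=23 v=8: → [23,26); WM=23
i=17 t=11 v=8: DROP (t<23-3); WM=23
i=18 t=9 v=7: DROP (t<23-3); WM=23
i=19 t=22 v=4: → [20,26); WM=23
i=20 t=23 v=9: → [20,26); WM=23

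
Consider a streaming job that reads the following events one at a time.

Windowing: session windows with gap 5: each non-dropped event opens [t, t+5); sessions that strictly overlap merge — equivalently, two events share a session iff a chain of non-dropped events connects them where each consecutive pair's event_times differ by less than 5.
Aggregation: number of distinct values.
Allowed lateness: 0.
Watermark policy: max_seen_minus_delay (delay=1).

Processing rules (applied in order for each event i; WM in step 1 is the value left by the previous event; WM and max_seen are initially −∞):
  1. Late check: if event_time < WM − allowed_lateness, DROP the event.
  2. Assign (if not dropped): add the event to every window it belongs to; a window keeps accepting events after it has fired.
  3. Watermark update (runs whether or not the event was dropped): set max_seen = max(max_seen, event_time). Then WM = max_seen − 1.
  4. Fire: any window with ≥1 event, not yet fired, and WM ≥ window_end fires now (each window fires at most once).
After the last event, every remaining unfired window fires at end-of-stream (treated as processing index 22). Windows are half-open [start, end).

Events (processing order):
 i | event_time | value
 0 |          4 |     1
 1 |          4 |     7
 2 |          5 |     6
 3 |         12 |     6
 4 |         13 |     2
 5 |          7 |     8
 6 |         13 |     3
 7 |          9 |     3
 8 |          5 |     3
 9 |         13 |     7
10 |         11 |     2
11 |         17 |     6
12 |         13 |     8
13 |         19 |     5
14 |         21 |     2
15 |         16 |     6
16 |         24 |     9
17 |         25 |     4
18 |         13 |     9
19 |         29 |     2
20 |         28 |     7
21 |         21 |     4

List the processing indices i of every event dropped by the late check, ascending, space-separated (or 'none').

i=0 t=4 v=1: → [4,9); WM=3
i=1 t=4 v=7: → [4,9); WM=3
i=2 t=5 v=6: → [4,10); WM=4
i=3 t=12 v=6: → [12,17); WM=11
i=4 t=13 v=2: → [12,18); WM=12
i=5 t=7 v=8: DROP (t<12-0); WM=12
i=6 t=13 v=3: → [12,18); WM=12
i=7 t=9 v=3: DROP (t<12-0); WM=12
i=8 t=5 v=3: DROP (t<12-0); WM=12
i=9 t=13 v=7: → [12,18); WM=12
i=10 t=11 v=2: DROP (t<12-0); WM=12
i=11 t=17 v=6: → [12,22); WM=16
i=12 t=13 v=8: DROP (t<16-0); WM=16
i=13 t=19 v=5: → [12,24); WM=18
i=14 t=21 v=2: → [12,26); WM=20
i=15 t=16 v=6: DROP (t<20-0); WM=20
i=16 t=24 v=9: → [12,29); WM=23
i=17 t=25 v=4: → [12,30); WM=24
i=18 t=13 v=9: DROP (t<24-0); WM=24
i=19 t=29 v=2: → [12,34); WM=28
i=20 t=28 v=7: → [12,34); WM=28
i=21 t=21 v=4: DROP (t<28-0); WM=28

5 7 8 10 12 15 18 21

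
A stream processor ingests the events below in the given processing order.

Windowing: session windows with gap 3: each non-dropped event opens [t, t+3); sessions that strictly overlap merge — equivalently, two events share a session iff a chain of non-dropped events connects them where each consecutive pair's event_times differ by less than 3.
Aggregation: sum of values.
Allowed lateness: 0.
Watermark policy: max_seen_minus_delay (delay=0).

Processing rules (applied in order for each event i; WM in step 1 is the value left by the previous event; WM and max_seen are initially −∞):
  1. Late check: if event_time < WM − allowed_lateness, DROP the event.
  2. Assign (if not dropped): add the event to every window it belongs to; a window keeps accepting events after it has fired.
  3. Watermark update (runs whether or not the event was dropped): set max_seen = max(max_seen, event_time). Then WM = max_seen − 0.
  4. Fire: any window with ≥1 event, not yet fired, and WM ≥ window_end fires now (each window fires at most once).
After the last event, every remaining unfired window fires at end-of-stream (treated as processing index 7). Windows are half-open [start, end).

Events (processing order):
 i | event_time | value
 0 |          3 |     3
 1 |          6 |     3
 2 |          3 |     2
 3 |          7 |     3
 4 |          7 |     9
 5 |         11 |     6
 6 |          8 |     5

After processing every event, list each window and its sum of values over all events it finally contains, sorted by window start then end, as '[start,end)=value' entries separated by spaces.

i=0 t=3 v=3: → [3,6); WM=3
i=1 t=6 v=3: → [6,9); WM=6
i=2 t=3 v=2: DROP (t<6-0); WM=6
i=3 t=7 v=3: → [6,10); WM=7
i=4 t=7 v=9: → [6,10); WM=7
i=5 t=11 v=6: → [11,14); WM=11
i=6 t=8 v=5: DROP (t<11-0); WM=11

[3,6)=3 [6,10)=15 [11,14)=6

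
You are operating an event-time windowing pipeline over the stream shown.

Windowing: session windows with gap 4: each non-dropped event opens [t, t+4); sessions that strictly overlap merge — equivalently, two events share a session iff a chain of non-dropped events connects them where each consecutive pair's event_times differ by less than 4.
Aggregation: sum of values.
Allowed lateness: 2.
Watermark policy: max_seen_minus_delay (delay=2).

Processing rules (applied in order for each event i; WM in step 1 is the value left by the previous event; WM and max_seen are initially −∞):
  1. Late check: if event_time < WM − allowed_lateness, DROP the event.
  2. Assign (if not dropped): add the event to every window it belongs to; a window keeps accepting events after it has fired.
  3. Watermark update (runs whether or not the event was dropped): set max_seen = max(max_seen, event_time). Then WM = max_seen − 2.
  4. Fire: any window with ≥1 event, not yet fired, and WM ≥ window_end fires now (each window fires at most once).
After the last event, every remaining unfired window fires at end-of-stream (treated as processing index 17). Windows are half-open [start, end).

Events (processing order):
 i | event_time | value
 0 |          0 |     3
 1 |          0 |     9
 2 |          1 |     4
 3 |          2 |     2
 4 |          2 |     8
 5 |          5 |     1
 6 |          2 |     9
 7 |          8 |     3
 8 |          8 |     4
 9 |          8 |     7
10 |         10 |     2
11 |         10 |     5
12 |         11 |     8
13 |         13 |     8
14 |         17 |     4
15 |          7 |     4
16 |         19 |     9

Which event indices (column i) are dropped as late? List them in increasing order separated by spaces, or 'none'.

i=0 t=0 v=3: → [0,4); WM=-2
i=1 t=0 v=9: → [0,4); WM=-2
i=2 t=1 v=4: → [0,5); WM=-1
i=3 t=2 v=2: → [0,6); WM=0
i=4 t=2 v=8: → [0,6); WM=0
i=5 t=5 v=1: → [0,9); WM=3
i=6 t=2 v=9: → [0,9); WM=3
i=7 t=8 v=3: → [0,12); WM=6
i=8 t=8 v=4: → [0,12); WM=6
i=9 t=8 v=7: → [0,12); WM=6
i=10 t=10 v=2: → [0,14); WM=8
i=11 t=10 v=5: → [0,14); WM=8
i=12 t=11 v=8: → [0,15); WM=9
i=13 t=13 v=8: → [0,17); WM=11
i=14 t=17 v=4: → [17,21); WM=15
i=15 t=7 v=4: DROP (t<15-2); WM=15
i=16 t=19 v=9: → [17,23); WM=17

15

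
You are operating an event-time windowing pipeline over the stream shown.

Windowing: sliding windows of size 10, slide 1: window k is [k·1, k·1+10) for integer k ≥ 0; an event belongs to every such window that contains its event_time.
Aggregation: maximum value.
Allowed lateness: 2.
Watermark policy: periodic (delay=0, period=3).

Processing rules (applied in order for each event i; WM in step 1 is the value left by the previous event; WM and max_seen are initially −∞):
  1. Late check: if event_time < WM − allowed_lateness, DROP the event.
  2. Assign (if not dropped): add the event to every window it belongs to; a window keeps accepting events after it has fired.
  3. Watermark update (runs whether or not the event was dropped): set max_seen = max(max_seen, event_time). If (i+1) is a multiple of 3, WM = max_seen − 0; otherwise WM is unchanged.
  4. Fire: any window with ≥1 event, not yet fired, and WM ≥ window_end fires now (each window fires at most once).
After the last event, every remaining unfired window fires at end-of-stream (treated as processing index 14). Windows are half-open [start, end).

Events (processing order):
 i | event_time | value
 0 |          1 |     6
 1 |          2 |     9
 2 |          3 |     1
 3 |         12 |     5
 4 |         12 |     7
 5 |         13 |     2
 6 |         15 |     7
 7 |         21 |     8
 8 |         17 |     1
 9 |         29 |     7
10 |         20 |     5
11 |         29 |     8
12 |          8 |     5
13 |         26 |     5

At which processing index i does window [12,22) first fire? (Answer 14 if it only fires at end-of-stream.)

11

i=0 t=1 v=6: → [1,11),[0,10); WM=−∞
i=1 t=2 v=9: → [2,12),[1,11),[0,10); WM=−∞
i=2 t=3 v=1: → [3,13),[2,12),[1,11),[0,10); WM=3
i=3 t=12 v=5: → [12,22),[11,21),[10,20),[9,19),[8,18),[7,17),[6,16),[5,15),[4,14),[3,13); WM=3
i=4 t=12 v=7: → [12,22),[11,21),[10,20),[9,19),[8,18),[7,17),[6,16),[5,15),[4,14),[3,13); WM=3
i=5 t=13 v=2: → [13,23),[12,22),[11,21),[10,20),[9,19),[8,18),[7,17),[6,16),[5,15),[4,14); WM=13; [0,10) fires=9 [1,11) fires=9 [2,12) fires=9 [3,13) fires=7
i=6 t=15 v=7: → [15,25),[14,24),[13,23),[12,22),[11,21),[10,20),[9,19),[8,18),[7,17),[6,16); WM=13
i=7 t=21 v=8: → [21,31),[20,30),[19,29),[18,28),[17,27),[16,26),[15,25),[14,24),[13,23),[12,22); WM=13
i=8 t=17 v=1: → [17,27),[16,26),[15,25),[14,24),[13,23),[12,22),[11,21),[10,20),[9,19),[8,18); WM=21; [4,14) fires=7 [5,15) fires=7 [6,16) fires=7 [7,17) fires=7 [8,18) fires=7 [9,19) fires=7 [10,20) fires=7 [11,21) fires=7
i=9 t=29 v=7: → [29,39),[28,38),[27,37),[26,36),[25,35),[24,34),[23,33),[22,32),[21,31),[20,30); WM=21
i=10 t=20 v=5: → [20,30),[19,29),[18,28),[17,27),[16,26),[15,25),[14,24),[13,23),[12,22),[11,21); WM=21
i=11 t=29 v=8: → [29,39),[28,38),[27,37),[26,36),[25,35),[24,34),[23,33),[22,32),[21,31),[20,30); WM=29; [12,22) fires=8 [13,23) fires=8 [14,24) fires=8 [15,25) fires=8 [16,26) fires=8 [17,27) fires=8 [18,28) fires=8 [19,29) fires=8
i=12 t=8 v=5: DROP (t<29-2); WM=29
i=13 t=26 v=5: DROP (t<29-2); WM=29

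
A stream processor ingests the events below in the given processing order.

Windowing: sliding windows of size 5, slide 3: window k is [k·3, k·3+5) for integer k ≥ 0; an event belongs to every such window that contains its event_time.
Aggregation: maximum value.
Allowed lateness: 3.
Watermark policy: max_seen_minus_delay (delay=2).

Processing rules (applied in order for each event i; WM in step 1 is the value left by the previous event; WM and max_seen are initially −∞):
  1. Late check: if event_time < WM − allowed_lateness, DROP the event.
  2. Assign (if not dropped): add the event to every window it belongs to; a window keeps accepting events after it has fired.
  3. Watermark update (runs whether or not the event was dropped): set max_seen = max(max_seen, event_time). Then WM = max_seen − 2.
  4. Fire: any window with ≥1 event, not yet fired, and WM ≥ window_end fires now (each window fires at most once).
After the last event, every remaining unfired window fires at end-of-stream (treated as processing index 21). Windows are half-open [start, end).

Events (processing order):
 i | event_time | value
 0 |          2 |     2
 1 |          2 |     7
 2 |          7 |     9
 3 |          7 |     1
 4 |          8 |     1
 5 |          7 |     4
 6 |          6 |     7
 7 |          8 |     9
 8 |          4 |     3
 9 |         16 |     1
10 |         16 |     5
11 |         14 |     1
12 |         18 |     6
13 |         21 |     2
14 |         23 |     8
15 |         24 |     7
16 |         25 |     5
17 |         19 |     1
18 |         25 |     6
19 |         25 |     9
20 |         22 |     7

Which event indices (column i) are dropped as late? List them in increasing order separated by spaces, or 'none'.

17

i=0 t=2 v=2: → [0,5); WM=0
i=1 t=2 v=7: → [0,5); WM=0
i=2 t=7 v=9: → [6,11),[3,8); WM=5; [0,5) fires=7
i=3 t=7 v=1: → [6,11),[3,8); WM=5
i=4 t=8 v=1: → [6,11); WM=6
i=5 t=7 v=4: → [6,11),[3,8); WM=6
i=6 t=6 v=7: → [6,11),[3,8); WM=6
i=7 t=8 v=9: → [6,11); WM=6
i=8 t=4 v=3: → [3,8),[0,5); WM=6
i=9 t=16 v=1: → [15,20),[12,17); WM=14; [3,8) fires=9 [6,11) fires=9
i=10 t=16 v=5: → [15,20),[12,17); WM=14
i=11 t=14 v=1: → [12,17); WM=14
i=12 t=18 v=6: → [18,23),[15,20); WM=16
i=13 t=21 v=2: → [21,26),[18,23); WM=19; [12,17) fires=5
i=14 t=23 v=8: → [21,26); WM=21; [15,20) fires=6
i=15 t=24 v=7: → [24,29),[21,26); WM=22
i=16 t=25 v=5: → [24,29),[21,26); WM=23; [18,23) fires=6
i=17 t=19 v=1: DROP (t<23-3); WM=23
i=18 t=25 v=6: → [24,29),[21,26); WM=23
i=19 t=25 v=9: → [24,29),[21,26); WM=23
i=20 t=22 v=7: → [21,26),[18,23); WM=23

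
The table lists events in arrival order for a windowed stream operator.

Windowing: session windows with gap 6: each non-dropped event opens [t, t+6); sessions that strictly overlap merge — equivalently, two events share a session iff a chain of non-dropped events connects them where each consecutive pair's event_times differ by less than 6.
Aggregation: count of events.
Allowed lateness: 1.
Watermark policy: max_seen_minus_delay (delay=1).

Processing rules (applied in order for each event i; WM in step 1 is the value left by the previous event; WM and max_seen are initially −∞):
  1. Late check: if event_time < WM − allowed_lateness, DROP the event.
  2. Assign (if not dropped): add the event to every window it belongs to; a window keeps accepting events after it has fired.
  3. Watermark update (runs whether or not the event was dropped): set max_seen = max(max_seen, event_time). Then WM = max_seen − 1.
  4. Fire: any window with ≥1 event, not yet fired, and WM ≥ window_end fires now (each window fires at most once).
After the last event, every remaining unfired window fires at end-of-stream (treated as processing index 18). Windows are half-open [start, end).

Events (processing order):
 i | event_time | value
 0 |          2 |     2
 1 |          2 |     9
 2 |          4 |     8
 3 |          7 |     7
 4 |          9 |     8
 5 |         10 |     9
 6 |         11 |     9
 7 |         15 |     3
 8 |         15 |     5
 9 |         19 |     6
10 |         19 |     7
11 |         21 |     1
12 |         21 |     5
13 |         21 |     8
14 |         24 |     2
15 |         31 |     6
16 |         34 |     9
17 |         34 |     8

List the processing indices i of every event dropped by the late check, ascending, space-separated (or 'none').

none

i=0 t=2 v=2: → [2,8); WM=1
i=1 t=2 v=9: → [2,8); WM=1
i=2 t=4 v=8: → [2,10); WM=3
i=3 t=7 v=7: → [2,13); WM=6
i=4 t=9 v=8: → [2,15); WM=8
i=5 t=10 v=9: → [2,16); WM=9
i=6 t=11 v=9: → [2,17); WM=10
i=7 t=15 v=3: → [2,21); WM=14
i=8 t=15 v=5: → [2,21); WM=14
i=9 t=19 v=6: → [2,25); WM=18
i=10 t=19 v=7: → [2,25); WM=18
i=11 t=21 v=1: → [2,27); WM=20
i=12 t=21 v=5: → [2,27); WM=20
i=13 t=21 v=8: → [2,27); WM=20
i=14 t=24 v=2: → [2,30); WM=23
i=15 t=31 v=6: → [31,37); WM=30
i=16 t=34 v=9: → [31,40); WM=33
i=17 t=34 v=8: → [31,40); WM=33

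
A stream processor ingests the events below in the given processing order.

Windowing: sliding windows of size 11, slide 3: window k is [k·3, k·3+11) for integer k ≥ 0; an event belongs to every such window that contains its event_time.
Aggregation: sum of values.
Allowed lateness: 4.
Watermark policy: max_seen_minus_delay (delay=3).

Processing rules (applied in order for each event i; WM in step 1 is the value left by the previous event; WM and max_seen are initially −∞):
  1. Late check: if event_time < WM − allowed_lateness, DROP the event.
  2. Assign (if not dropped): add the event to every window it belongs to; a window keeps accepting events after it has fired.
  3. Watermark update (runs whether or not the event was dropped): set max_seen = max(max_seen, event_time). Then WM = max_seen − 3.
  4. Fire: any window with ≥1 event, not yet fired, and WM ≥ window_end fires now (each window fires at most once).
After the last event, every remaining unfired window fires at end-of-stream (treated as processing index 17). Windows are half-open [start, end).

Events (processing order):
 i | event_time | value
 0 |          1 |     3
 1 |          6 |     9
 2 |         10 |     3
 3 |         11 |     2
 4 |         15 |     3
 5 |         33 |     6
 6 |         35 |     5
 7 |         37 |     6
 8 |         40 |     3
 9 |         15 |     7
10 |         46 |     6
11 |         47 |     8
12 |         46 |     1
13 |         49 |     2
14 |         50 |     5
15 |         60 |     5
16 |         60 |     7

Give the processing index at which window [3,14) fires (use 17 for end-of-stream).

5

i=0 t=1 v=3: → [0,11); WM=-2
i=1 t=6 v=9: → [6,17),[3,14),[0,11); WM=3
i=2 t=10 v=3: → [9,20),[6,17),[3,14),[0,11); WM=7
i=3 t=11 v=2: → [9,20),[6,17),[3,14); WM=8
i=4 t=15 v=3: → [15,26),[12,23),[9,20),[6,17); WM=12; [0,11) fires=15
i=5 t=33 v=6: → [33,44),[30,41),[27,38),[24,35); WM=30; [3,14) fires=14 [6,17) fires=17 [9,20) fires=8 [12,23) fires=3 [15,26) fires=3
i=6 t=35 v=5: → [33,44),[30,41),[27,38); WM=32
i=7 t=37 v=6: → [36,47),[33,44),[30,41),[27,38); WM=34
i=8 t=40 v=3: → [39,50),[36,47),[33,44),[30,41); WM=37; [24,35) fires=6
i=9 t=15 v=7: DROP (t<37-4); WM=37
i=10 t=46 v=6: → [45,56),[42,53),[39,50),[36,47); WM=43; [27,38) fires=17 [30,41) fires=20
i=11 t=47 v=8: → [45,56),[42,53),[39,50); WM=44; [33,44) fires=20
i=12 t=46 v=1: → [45,56),[42,53),[39,50),[36,47); WM=44
i=13 t=49 v=2: → [48,59),[45,56),[42,53),[39,50); WM=46
i=14 t=50 v=5: → [48,59),[45,56),[42,53); WM=47; [36,47) fires=16
i=15 t=60 v=5: → [60,71),[57,68),[54,65),[51,62); WM=57; [39,50) fires=20 [42,53) fires=22 [45,56) fires=22
i=16 t=60 v=7: → [60,71),[57,68),[54,65),[51,62); WM=57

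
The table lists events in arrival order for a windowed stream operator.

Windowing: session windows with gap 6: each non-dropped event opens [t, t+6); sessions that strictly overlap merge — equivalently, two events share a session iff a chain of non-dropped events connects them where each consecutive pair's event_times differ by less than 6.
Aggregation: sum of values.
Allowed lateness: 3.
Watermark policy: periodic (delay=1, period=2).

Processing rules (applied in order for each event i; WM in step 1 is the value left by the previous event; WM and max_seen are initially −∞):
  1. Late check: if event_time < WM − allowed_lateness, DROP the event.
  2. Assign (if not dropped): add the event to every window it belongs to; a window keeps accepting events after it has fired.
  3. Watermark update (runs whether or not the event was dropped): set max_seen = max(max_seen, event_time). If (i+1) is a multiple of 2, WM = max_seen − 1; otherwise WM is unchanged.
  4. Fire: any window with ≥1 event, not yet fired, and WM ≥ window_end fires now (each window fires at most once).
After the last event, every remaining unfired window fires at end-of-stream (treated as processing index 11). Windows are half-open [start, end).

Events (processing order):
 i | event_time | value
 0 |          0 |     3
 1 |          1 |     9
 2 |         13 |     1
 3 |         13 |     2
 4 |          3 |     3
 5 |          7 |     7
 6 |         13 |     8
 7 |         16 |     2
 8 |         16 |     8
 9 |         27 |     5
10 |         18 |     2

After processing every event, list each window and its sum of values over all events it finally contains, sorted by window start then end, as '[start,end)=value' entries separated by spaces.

i=0 t=0 v=3: → [0,6); WM=−∞
i=1 t=1 v=9: → [0,7); WM=0
i=2 t=13 v=1: → [13,19); WM=0
i=3 t=13 v=2: → [13,19); WM=12
i=4 t=3 v=3: DROP (t<12-3); WM=12
i=5 t=7 v=7: DROP (t<12-3); WM=12
i=6 t=13 v=8: → [13,19); WM=12
i=7 t=16 v=2: → [13,22); WM=15
i=8 t=16 v=8: → [13,22); WM=15
i=9 t=27 v=5: → [27,33); WM=26
i=10 t=18 v=2: DROP (t<26-3); WM=26

[0,7)=12 [13,22)=21 [27,33)=5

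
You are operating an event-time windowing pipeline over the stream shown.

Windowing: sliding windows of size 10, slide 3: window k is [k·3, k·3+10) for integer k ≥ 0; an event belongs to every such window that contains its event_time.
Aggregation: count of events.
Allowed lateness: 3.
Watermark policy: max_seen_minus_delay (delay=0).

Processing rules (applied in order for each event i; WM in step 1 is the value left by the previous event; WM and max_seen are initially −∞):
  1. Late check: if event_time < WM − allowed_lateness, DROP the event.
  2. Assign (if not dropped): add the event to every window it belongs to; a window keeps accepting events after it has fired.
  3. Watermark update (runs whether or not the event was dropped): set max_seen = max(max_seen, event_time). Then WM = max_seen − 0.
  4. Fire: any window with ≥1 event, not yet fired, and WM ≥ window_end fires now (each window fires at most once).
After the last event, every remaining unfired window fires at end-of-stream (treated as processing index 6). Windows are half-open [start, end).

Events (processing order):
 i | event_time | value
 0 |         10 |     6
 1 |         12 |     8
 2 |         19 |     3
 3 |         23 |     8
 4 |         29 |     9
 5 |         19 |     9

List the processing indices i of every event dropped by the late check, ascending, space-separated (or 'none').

5

i=0 t=10 v=6: → [9,19),[6,16),[3,13); WM=10
i=1 t=12 v=8: → [12,22),[9,19),[6,16),[3,13); WM=12
i=2 t=19 v=3: → [18,28),[15,25),[12,22); WM=19; [3,13) fires=2 [6,16) fires=2 [9,19) fires=2
i=3 t=23 v=8: → [21,31),[18,28),[15,25); WM=23; [12,22) fires=2
i=4 t=29 v=9: → [27,37),[24,34),[21,31); WM=29; [15,25) fires=2 [18,28) fires=2
i=5 t=19 v=9: DROP (t<29-3); WM=29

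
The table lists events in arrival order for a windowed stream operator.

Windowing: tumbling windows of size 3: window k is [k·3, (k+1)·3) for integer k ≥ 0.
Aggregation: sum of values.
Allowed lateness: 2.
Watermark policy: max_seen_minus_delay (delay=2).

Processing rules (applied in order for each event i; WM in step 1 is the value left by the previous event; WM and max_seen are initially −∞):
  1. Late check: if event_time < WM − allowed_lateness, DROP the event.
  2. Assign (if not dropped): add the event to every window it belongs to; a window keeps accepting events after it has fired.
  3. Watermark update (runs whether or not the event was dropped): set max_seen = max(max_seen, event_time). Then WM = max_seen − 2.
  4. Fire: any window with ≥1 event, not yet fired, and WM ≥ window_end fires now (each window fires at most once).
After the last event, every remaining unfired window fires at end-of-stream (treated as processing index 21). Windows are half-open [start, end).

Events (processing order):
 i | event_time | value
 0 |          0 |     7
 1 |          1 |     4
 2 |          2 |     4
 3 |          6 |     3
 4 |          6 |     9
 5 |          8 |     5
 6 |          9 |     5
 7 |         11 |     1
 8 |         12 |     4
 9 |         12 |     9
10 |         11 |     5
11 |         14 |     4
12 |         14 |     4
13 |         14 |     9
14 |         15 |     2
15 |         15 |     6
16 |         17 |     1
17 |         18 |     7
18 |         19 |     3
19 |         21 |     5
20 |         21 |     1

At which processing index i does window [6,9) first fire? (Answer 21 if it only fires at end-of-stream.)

7

i=0 t=0 v=7: → [0,3); WM=-2
i=1 t=1 v=4: → [0,3); WM=-1
i=2 t=2 v=4: → [0,3); WM=0
i=3 t=6 v=3: → [6,9); WM=4; [0,3) fires=15
i=4 t=6 v=9: → [6,9); WM=4
i=5 t=8 v=5: → [6,9); WM=6
i=6 t=9 v=5: → [9,12); WM=7
i=7 t=11 v=1: → [9,12); WM=9; [6,9) fires=17
i=8 t=12 v=4: → [12,15); WM=10
i=9 t=12 v=9: → [12,15); WM=10
i=10 t=11 v=5: → [9,12); WM=10
i=11 t=14 v=4: → [12,15); WM=12; [9,12) fires=11
i=12 t=14 v=4: → [12,15); WM=12
i=13 t=14 v=9: → [12,15); WM=12
i=14 t=15 v=2: → [15,18); WM=13
i=15 t=15 v=6: → [15,18); WM=13
i=16 t=17 v=1: → [15,18); WM=15; [12,15) fires=30
i=17 t=18 v=7: → [18,21); WM=16
i=18 t=19 v=3: → [18,21); WM=17
i=19 t=21 v=5: → [21,24); WM=19; [15,18) fires=9
i=20 t=21 v=1: → [21,24); WM=19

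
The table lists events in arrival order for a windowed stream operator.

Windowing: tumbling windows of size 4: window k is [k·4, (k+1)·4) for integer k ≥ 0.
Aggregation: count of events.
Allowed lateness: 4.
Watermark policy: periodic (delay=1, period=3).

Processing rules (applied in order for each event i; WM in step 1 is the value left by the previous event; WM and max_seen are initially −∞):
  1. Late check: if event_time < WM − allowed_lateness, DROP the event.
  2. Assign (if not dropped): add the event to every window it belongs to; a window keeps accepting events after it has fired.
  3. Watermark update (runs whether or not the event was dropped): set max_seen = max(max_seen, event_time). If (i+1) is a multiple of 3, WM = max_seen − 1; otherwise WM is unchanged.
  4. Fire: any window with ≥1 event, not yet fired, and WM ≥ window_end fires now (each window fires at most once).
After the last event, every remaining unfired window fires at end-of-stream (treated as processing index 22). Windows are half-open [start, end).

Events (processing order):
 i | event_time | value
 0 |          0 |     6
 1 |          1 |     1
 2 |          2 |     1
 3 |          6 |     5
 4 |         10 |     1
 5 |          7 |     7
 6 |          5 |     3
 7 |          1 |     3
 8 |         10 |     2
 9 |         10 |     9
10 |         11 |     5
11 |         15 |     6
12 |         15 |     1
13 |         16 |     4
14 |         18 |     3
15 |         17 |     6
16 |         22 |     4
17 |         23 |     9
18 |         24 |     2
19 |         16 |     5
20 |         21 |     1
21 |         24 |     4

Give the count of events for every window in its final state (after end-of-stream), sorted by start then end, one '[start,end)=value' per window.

[0,4)=3 [4,8)=3 [8,12)=4 [12,16)=2 [16,20)=3 [20,24)=3 [24,28)=2

i=0 t=0 v=6: → [0,4); WM=−∞
i=1 t=1 v=1: → [0,4); WM=−∞
i=2 t=2 v=1: → [0,4); WM=1
i=3 t=6 v=5: → [4,8); WM=1
i=4 t=10 v=1: → [8,12); WM=1
i=5 t=7 v=7: → [4,8); WM=9; [0,4) fires=3 [4,8) fires=2
i=6 t=5 v=3: → [4,8); WM=9
i=7 t=1 v=3: DROP (t<9-4); WM=9
i=8 t=10 v=2: → [8,12); WM=9
i=9 t=10 v=9: → [8,12); WM=9
i=10 t=11 v=5: → [8,12); WM=9
i=11 t=15 v=6: → [12,16); WM=14; [8,12) fires=4
i=12 t=15 v=1: → [12,16); WM=14
i=13 t=16 v=4: → [16,20); WM=14
i=14 t=18 v=3: → [16,20); WM=17; [12,16) fires=2
i=15 t=17 v=6: → [16,20); WM=17
i=16 t=22 v=4: → [20,24); WM=17
i=17 t=23 v=9: → [20,24); WM=22; [16,20) fires=3
i=18 t=24 v=2: → [24,28); WM=22
i=19 t=16 v=5: DROP (t<22-4); WM=22
i=20 t=21 v=1: → [20,24); WM=23
i=21 t=24 v=4: → [24,28); WM=23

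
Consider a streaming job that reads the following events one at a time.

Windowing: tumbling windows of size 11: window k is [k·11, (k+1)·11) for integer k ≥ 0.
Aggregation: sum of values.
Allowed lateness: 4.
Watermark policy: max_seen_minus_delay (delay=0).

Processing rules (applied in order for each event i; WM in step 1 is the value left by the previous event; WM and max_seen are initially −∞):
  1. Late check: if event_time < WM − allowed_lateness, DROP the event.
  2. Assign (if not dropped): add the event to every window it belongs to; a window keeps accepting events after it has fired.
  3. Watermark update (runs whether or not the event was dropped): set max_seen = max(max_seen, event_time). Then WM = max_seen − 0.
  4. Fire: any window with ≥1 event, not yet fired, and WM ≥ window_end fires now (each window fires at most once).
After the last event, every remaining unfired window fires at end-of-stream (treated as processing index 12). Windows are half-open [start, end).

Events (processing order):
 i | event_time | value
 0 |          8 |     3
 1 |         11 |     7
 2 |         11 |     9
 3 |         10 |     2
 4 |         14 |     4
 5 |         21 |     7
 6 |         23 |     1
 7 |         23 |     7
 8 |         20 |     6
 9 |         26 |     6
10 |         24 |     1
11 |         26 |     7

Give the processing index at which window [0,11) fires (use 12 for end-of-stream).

1

i=0 t=8 v=3: → [0,11); WM=8
i=1 t=11 v=7: → [11,22); WM=11; [0,11) fires=3
i=2 t=11 v=9: → [11,22); WM=11
i=3 t=10 v=2: → [0,11); WM=11
i=4 t=14 v=4: → [11,22); WM=14
i=5 t=21 v=7: → [11,22); WM=21
i=6 t=23 v=1: → [22,33); WM=23; [11,22) fires=27
i=7 t=23 v=7: → [22,33); WM=23
i=8 t=20 v=6: → [11,22); WM=23
i=9 t=26 v=6: → [22,33); WM=26
i=10 t=24 v=1: → [22,33); WM=26
i=11 t=26 v=7: → [22,33); WM=26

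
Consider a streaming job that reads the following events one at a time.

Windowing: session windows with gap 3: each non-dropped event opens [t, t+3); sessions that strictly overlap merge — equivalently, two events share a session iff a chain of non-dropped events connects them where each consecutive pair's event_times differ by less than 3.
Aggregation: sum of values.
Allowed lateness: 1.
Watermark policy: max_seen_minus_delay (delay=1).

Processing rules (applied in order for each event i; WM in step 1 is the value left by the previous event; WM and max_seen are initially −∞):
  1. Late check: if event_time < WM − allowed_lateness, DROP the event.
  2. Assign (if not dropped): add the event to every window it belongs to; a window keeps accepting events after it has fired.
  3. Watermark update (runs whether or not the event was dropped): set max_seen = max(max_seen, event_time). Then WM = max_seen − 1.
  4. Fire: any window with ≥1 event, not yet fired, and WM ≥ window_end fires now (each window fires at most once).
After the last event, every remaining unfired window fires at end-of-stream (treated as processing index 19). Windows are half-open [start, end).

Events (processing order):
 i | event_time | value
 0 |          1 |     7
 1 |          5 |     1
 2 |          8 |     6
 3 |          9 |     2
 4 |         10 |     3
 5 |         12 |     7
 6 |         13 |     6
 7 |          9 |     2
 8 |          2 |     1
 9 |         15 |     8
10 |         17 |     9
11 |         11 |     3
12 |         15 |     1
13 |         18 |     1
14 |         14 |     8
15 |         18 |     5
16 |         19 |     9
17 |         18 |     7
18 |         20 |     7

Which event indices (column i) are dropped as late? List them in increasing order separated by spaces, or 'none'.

7 8 11 14

i=0 t=1 v=7: → [1,4); WM=0
i=1 t=5 v=1: → [5,8); WM=4
i=2 t=8 v=6: → [8,11); WM=7
i=3 t=9 v=2: → [8,12); WM=8
i=4 t=10 v=3: → [8,13); WM=9
i=5 t=12 v=7: → [8,15); WM=11
i=6 t=13 v=6: → [8,16); WM=12
i=7 t=9 v=2: DROP (t<12-1); WM=12
i=8 t=2 v=1: DROP (t<12-1); WM=12
i=9 t=15 v=8: → [8,18); WM=14
i=10 t=17 v=9: → [8,20); WM=16
i=11 t=11 v=3: DROP (t<16-1); WM=16
i=12 t=15 v=1: → [8,20); WM=16
i=13 t=18 v=1: → [8,21); WM=17
i=14 t=14 v=8: DROP (t<17-1); WM=17
i=15 t=18 v=5: → [8,21); WM=17
i=16 t=19 v=9: → [8,22); WM=18
i=17 t=18 v=7: → [8,22); WM=18
i=18 t=20 v=7: → [8,23); WM=19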